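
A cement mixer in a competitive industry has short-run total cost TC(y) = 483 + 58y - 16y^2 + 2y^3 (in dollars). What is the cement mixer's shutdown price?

$26 per unit

Short-run supply begins at min AVC. From VC = 58y - 16y^2 + 2y^3, AVC = 58 - 16y + 2y^2.
At the minimum of AVC, MC = AVC. MC = 58 - 32y + 6y^2; setting MC = AVC gives 4y^2 - 16y = 0, so y = 4. min AVC = 26.
The firm shuts down for any P below $26.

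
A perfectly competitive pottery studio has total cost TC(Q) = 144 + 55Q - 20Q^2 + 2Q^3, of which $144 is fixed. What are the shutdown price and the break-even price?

Shutdown price = $5; break-even price = $31

Shutdown price = min AVC. AVC = 55 - 20Q + 2Q^2, with vertex at Q = 5 and minimum $5.
ATC = 144/Q + 55 - 20Q + 2Q^2. Setting dATC/dQ = −144/Q^2 − 20 + 4Q = 0 gives Q = 6 (since 4·6^3 − 20·6^2 = 144).
min ATC = 144/6 + 55 − 20·6 + 2·6^2 = $31. That is the break-even price.
Between these two prices the firm operates at a loss; above $31 it earns a profit.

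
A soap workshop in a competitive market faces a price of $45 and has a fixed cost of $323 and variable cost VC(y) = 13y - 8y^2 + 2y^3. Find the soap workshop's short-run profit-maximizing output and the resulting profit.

Profit = -$195 at y = 4

AVC = 13 - 8y + 2y^2; min AVC = $5 at y = 2. Since P = $45 ≥ min AVC, the firm produces.
With MC = 13 - 16y + 6y^2, P = MC on the upward-sloping part at y* = 4.
TR = 45·4 = 180. TC = 323 + 52 = 375. Profit = 180 − 375 = -$195.
That loss of $195 beats the $323 the firm would lose by shutting down; producing recovers $128 of fixed cost.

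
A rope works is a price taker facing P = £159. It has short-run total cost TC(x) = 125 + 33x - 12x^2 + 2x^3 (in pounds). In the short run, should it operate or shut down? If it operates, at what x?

Produce at x = 7

From TC, MC = TC'(x) = 33 - 24x + 6x^2 and AVC = VC/x = 33 - 12x + 2x^2.
The AVC parabola has its vertex at x = 12/4 = 3, where AVC = 33 - 12·3 + 2·3^2 = £15.
Since P = £159 ≥ min AVC = £15, price covers variable cost and the firm should produce.
Solving P = MC: -126 - 24x + 6x^2 = 0 ⇒ x = -3 or 7. On the upward-sloping branch, x* = 7.
Check: AVC at x = 7 is £47 ≤ P, so revenue covers variable cost.
Profit = P·x − TC = 159·7 − 454 = £659.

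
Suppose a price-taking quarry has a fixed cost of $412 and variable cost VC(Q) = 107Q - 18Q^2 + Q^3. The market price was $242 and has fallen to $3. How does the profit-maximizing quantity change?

Output falls from 15 to 0 (the firm shuts down)

AVC = 107 - 18Q + Q^2, minimized at Q = 9 where min AVC = $26. MC = 107 - 36Q + 3Q^2.
With P = $242 above the shutdown price, P = MC gives Q = 15.
At P = $3 < min AVC = $26, price no longer covers variable cost at any output, so the firm shuts down: Q = 0.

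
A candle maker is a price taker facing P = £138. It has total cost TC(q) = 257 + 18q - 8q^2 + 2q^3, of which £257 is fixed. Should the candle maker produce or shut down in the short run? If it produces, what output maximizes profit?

Variable cost is VC = 18q - 8q^2 + 2q^3, so AVC = VC/q = 18 - 8q + 2q^2 and MC = dTC/dq = 18 - 16q + 6q^2.
The AVC parabola has its vertex at q = 8/4 = 2, where AVC = 18 - 8·2 + 2·2^2 = £10.
P = £138 exceeds min AVC = £10, so the firm stays open.
Solving P = MC: -120 - 16q + 6q^2 = 0 ⇒ q = -10/3 or 6. On the upward-sloping branch, q* = 6.
Check: AVC at q = 6 is £42 ≤ P, so revenue covers variable cost.
Profit = P·q − TC = 138·6 − 509 = £319.

Produce at q = 6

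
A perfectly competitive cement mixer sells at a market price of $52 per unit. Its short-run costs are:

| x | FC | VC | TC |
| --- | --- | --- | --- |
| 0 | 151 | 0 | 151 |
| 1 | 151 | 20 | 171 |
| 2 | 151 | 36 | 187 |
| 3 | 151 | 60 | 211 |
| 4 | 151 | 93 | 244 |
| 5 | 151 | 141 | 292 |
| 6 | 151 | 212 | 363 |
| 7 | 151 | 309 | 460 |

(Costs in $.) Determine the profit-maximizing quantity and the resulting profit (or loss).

x = 5; profit = -$32

Tabulate TR − TC: x=0: -151; x=1: -119; x=2: -83; x=3: -55; x=4: -36; x=5: -32; x=6: -51; x=7: -96.
Profit is maximized at x = 5. AVC there is 141/5 = $28.20 ≤ P, so producing beats shutting down (which would give -$151).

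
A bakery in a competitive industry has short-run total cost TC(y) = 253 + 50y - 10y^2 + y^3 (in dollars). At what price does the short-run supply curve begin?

$25 per unit

Short-run supply begins at min AVC. From VC = 50y - 10y^2 + y^3, AVC = 50 - 10y + y^2.
dAVC/dy = -10 + 2y = 0 gives y = 5. min AVC = 50 - 10·5 + 5^2 = 25.
So the shutdown price is $25.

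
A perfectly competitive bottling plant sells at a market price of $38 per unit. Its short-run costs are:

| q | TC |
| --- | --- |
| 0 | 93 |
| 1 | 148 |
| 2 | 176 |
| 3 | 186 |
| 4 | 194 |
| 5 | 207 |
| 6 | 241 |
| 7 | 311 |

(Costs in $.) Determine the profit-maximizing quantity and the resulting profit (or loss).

q = 6; profit = -$13

Profit at each row (π = 38q − TC): q=0: -93; q=1: -110; q=2: -100; q=3: -72; q=4: -42; q=5: -17; q=6: -13; q=7: -45.
Profit is maximized at q = 6. AVC there is 148/6 = $24.67 ≤ P, so producing beats shutting down (which would give -$93).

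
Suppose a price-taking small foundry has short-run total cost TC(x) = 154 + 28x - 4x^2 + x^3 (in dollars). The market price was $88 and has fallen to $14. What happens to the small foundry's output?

Output falls from 6 to 0 (the firm shuts down)

MC = 28 - 8x + 3x^2; the shutdown threshold is min AVC = $24 (at x = 2).
With P = $88 above the shutdown price, P = MC gives x = 6.
At P = $14 < min AVC = $24, price no longer covers variable cost at any output, so the firm shuts down: x = 0.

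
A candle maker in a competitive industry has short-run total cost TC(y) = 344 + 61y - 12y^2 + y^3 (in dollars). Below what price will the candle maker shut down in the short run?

The shutdown price is the minimum of AVC. VC = 61y - 12y^2 + y^3, so AVC = 61 - 12y + y^2.
At the minimum of AVC, MC = AVC. MC = 61 - 24y + 3y^2; setting MC = AVC gives 2y^2 - 12y = 0, so y = 6. min AVC = 25.
The firm shuts down for any P below $25.

$25 per unit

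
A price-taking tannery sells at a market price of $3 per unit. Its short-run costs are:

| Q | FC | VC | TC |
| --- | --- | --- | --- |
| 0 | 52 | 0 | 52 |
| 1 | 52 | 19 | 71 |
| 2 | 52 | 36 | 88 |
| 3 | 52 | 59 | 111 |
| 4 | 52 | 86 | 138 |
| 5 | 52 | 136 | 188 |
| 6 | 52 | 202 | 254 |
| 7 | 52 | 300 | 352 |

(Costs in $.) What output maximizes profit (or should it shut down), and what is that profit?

Q = 0 (shut down); profit = -$52

Profit at each row (π = 3Q − TC): Q=0: -52; Q=1: -68; Q=2: -82; Q=3: -102; Q=4: -126; Q=5: -173; Q=6: -236; Q=7: -331.
Profit is highest at Q = 0. Equivalently, the lowest AVC in the table is 36/2 ≈ $18 at Q = 2, and P = $3 falls below it — price never covers variable cost, so the firm shuts down and loses only its fixed cost.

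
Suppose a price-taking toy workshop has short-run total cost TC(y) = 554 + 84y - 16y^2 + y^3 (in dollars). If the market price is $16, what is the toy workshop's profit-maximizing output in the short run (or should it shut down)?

Variable cost is VC = 84y - 16y^2 + y^3, so AVC = VC/y = 84 - 16y + y^2 and MC = dTC/dy = 84 - 32y + 3y^2.
AVC is minimized where dAVC/dy = -16 + 2y = 0, at y = 8; min AVC = 84 - 16·8 + 8^2 = $20.
With P < min AVC ($16 < $20), every unit sold adds to the loss.
Best response: produce nothing and absorb the $554 fixed cost.

Shut down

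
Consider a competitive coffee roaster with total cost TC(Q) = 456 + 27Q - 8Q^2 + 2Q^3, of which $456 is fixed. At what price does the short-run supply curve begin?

Short-run supply begins at min AVC. From VC = 27Q - 8Q^2 + 2Q^3, AVC = 27 - 8Q + 2Q^2.
At the minimum of AVC, MC = AVC. MC = 27 - 16Q + 6Q^2; setting MC = AVC gives 4Q^2 - 8Q = 0, so Q = 2. min AVC = 19.
For P < $19 the firm produces nothing.

$19 per unit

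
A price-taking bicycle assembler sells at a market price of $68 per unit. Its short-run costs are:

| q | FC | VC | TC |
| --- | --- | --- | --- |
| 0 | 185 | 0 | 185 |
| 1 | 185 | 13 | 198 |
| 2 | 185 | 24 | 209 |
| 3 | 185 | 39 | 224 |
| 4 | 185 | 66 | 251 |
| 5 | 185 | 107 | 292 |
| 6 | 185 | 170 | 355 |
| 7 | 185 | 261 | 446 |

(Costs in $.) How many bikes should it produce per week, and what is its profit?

q = 6; profit = $53

Profit at each row (π = 68q − TC): q=0: -185; q=1: -130; q=2: -73; q=3: -20; q=4: 21; q=5: 48; q=6: 53; q=7: 30.
Profit is maximized at q = 6. AVC there is 170/6 = $28.33 ≤ P, so producing beats shutting down (which would give -$185).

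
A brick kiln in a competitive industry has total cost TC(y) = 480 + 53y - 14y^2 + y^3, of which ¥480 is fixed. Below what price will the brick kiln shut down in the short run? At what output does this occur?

¥4 per unit, at y = 7

Short-run supply begins at min AVC. From VC = 53y - 14y^2 + y^3, AVC = 53 - 14y + y^2.
dAVC/dy = -14 + 2y = 0 gives y = 7. min AVC = 53 - 14·7 + 7^2 = 4.
So the shutdown price is ¥4.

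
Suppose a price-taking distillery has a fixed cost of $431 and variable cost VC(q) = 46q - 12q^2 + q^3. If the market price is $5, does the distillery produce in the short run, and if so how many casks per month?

Shut down

Strip out fixed cost: VC = 46q - 12q^2 + q^3. Then AVC = 46 - 12q + q^2 and MC = 46 - 24q + 3q^2.
AVC is minimized where dAVC/dq = -12 + 2q = 0, at q = 6; min AVC = 46 - 12·6 + 6^2 = $10.
Since P = $5 < min AVC = $10, price fails to cover variable cost at any output.
Shutting down limits the loss to fixed cost, $431.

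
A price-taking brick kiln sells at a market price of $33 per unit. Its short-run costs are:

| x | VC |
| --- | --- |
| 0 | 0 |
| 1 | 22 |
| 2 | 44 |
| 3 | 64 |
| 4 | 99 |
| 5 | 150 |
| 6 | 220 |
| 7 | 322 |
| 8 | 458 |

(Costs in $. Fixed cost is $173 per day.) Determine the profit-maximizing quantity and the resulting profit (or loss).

x = 3; profit = -$138

Compute π = P·x − TC at each output: x=0: -173; x=1: -162; x=2: -151; x=3: -138; x=4: -140; x=5: -158; x=6: -195; x=7: -264; x=8: -367.
Profit is maximized at x = 3. AVC there is 64/3 = $21.33 ≤ P, so producing beats shutting down (which would give -$173).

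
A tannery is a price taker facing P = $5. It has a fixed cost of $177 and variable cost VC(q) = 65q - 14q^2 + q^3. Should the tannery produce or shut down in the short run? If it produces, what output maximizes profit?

Strip out fixed cost: VC = 65q - 14q^2 + q^3. Then AVC = 65 - 14q + q^2 and MC = 65 - 28q + 3q^2.
AVC is minimized where dAVC/dq = -14 + 2q = 0, at q = 7; min AVC = 65 - 14·7 + 7^2 = $16.
Since P = $5 < min AVC = $16, price fails to cover variable cost at any output.
The firm minimizes its loss by shutting down and losing only its fixed cost of $177.

Shut down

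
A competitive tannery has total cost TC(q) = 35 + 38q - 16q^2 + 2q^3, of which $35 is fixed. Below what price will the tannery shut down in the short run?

The firm shuts down when price falls below the minimum of average variable cost. AVC = VC/q = 38 - 16q + 2q^2.
At the minimum of AVC, MC = AVC. MC = 38 - 32q + 6q^2; setting MC = AVC gives 4q^2 - 16q = 0, so q = 4. min AVC = 6.
The firm shuts down for any P below $6.

$6 per unit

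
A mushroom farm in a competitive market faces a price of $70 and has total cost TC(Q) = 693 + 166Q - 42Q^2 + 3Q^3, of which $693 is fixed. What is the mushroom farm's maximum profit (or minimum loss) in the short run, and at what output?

Profit = -$309 at Q = 8

AVC = 166 - 42Q + 3Q^2 has its minimum $19 at Q = 7; price $70 clears that bar, so the firm operates.
With MC = 166 - 84Q + 9Q^2, P = MC on the upward-sloping part at Q* = 8.
TR = 70·8 = 560. TC = 693 + 176 = 869. Profit = 560 − 869 = -$309.
By producing, the firm covers all variable cost plus $384 of fixed cost; shutting down would lose the full $693.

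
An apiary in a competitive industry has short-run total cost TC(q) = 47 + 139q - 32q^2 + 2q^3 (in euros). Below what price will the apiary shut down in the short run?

Short-run supply begins at min AVC. From VC = 139q - 32q^2 + 2q^3, AVC = 139 - 32q + 2q^2.
At the minimum of AVC, MC = AVC. MC = 139 - 64q + 6q^2; setting MC = AVC gives 4q^2 - 32q = 0, so q = 8. min AVC = 11.
For P < €11 the firm produces nothing.

€11 per unit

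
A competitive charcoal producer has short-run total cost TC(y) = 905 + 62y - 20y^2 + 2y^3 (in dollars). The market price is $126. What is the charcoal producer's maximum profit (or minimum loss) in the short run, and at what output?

AVC = 62 - 20y + 2y^2 has its minimum $12 at y = 5; price $126 clears that bar, so the firm operates.
With MC = 62 - 40y + 6y^2, P = MC on the upward-sloping part at y* = 8.
TR = 126·8 = 1008. TC = 905 + 240 = 1145. Profit = 1008 − 1145 = -$137.
Shutting down would mean losing the fixed cost of $905, so operating at a loss of $137 is better by $768.

Profit = -$137 at y = 8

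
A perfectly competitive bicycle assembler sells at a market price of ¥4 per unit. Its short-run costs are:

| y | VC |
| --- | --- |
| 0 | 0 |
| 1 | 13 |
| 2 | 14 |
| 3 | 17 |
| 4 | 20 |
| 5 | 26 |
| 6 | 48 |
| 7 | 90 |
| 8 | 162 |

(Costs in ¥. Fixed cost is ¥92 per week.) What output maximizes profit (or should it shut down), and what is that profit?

y = 0 (shut down); profit = -¥92

Tabulate TR − TC: y=0: -92; y=1: -101; y=2: -98; y=3: -97; y=4: -96; y=5: -98; y=6: -116; y=7: -154; y=8: -222.
Profit is highest at y = 0. Equivalently, the lowest AVC in the table is 20/4 ≈ ¥5 at y = 4, and P = ¥4 falls below it — price never covers variable cost, so the firm shuts down and loses only its fixed cost.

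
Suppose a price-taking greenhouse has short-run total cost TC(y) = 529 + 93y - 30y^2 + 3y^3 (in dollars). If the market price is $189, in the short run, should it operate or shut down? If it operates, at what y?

Produce at y = 8

Strip out fixed cost: VC = 93y - 30y^2 + 3y^3. Then AVC = 93 - 30y + 3y^2 and MC = 93 - 60y + 9y^2.
AVC is minimized where dAVC/dy = -30 + 6y = 0, at y = 5; min AVC = 93 - 30·5 + 3·5^2 = $18.
Since P = $189 ≥ min AVC = $18, price covers variable cost and the firm should produce.
P = MC gives -96 - 60y + 9y^2 = 0, with roots -4/3 and 8. Take the larger (rising MC): y* = 8.
Check: AVC at y = 8 is $45 ≤ P, so revenue covers variable cost.
Profit = P·y − TC = 189·8 − 889 = $623.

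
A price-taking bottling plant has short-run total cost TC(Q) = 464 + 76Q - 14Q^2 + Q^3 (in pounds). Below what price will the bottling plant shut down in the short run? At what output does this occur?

The shutdown price is the minimum of AVC. VC = 76Q - 14Q^2 + Q^3, so AVC = 76 - 14Q + Q^2.
dAVC/dQ = -14 + 2Q = 0 gives Q = 7. min AVC = 76 - 14·7 + 7^2 = 27.
The firm shuts down for any P below £27.

£27 per unit, at Q = 7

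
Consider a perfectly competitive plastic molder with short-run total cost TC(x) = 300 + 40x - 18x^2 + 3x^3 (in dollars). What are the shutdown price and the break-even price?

Shutdown price = $13; break-even price = $85

AVC = 40 - 18x + 3x^2; minimized at x = 3, giving min AVC = $13. That is the shutdown price.
ATC = 300/x + 40 - 18x + 3x^2. Setting dATC/dx = −300/x^2 − 18 + 6x = 0 gives x = 5 (since 6·5^3 − 18·5^2 = 300).
min ATC = 300/5 + 40 − 18·5 + 3·5^2 = $85. That is the break-even price.
For $13 ≤ P < $85 the firm produces at a loss; below $13 it shuts down.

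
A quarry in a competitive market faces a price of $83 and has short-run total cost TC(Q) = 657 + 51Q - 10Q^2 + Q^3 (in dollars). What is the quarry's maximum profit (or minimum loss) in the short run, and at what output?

AVC = 51 - 10Q + Q^2 has its minimum $26 at Q = 5; price $83 clears that bar, so the firm operates.
MC = 51 - 20Q + 3Q^2. Setting P = MC and taking the root on the rising branch gives Q* = 8.
TR = 83·8 = 664. TC = 657 + 280 = 937. Profit = 664 − 937 = -$273.
By producing, the firm covers all variable cost plus $384 of fixed cost; shutting down would lose the full $657.

Profit = -$273 at Q = 8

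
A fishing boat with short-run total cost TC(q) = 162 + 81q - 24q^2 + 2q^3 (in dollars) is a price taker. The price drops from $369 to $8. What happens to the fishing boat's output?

AVC = 81 - 24q + 2q^2, minimized at q = 6 where min AVC = $9. MC = 81 - 48q + 6q^2.
At P = $369 ≥ min AVC, set P = MC on the rising branch: q = 12.
At P = $8 < min AVC = $9, price no longer covers variable cost at any output, so the firm shuts down: q = 0.

Output falls from 12 to 0 (the firm shuts down)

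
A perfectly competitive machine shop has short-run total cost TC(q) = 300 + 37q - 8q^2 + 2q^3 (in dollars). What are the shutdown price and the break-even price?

Shutdown price = $29; break-even price = $107

Shutdown price = min AVC. AVC = 37 - 8q + 2q^2, with vertex at q = 2 and minimum $29.
ATC = 300/q + 37 - 8q + 2q^2. Setting dATC/dq = −300/q^2 − 8 + 4q = 0 gives q = 5 (since 4·5^3 − 8·5^2 = 300).
min ATC = 300/5 + 37 − 8·5 + 2·5^2 = $107. That is the break-even price.
Between these two prices the firm operates at a loss; above $107 it earns a profit.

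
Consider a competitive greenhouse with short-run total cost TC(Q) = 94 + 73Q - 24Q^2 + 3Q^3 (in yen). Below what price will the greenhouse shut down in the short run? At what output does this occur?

The shutdown price is the minimum of AVC. VC = 73Q - 24Q^2 + 3Q^3, so AVC = 73 - 24Q + 3Q^2.
dAVC/dQ = -24 + 6Q = 0 gives Q = 4. min AVC = 73 - 24·4 + 3·4^2 = 25.
The firm shuts down for any P below ¥25.

¥25 per unit, at Q = 4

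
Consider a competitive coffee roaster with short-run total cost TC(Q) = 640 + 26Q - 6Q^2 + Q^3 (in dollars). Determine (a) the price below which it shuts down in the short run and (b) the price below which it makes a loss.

Shutdown price = $17; break-even price = $122

Shutdown price = min AVC. AVC = 26 - 6Q + Q^2, with vertex at Q = 3 and minimum $17.
ATC = 640/Q + 26 - 6Q + Q^2. Setting dATC/dQ = −640/Q^2 − 6 + 2Q = 0 gives Q = 8 (since 2·8^3 − 6·8^2 = 640).
min ATC = 640/8 + 26 − 6·8 + 8^2 = $122. That is the break-even price.
Between these two prices the firm operates at a loss; above $122 it earns a profit.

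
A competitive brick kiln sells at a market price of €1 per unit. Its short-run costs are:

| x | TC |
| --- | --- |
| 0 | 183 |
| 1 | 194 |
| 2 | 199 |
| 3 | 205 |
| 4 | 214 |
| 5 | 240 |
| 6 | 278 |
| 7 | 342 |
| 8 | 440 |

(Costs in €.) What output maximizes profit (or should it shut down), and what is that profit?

Tabulate TR − TC: x=0: -183; x=1: -193; x=2: -197; x=3: -202; x=4: -210; x=5: -235; x=6: -272; x=7: -335; x=8: -432.
Profit is highest at x = 0. Equivalently, the lowest AVC in the table is 22/3 ≈ €7.33 at x = 3, and P = €1 falls below it — price never covers variable cost, so the firm shuts down and loses only its fixed cost.

x = 0 (shut down); profit = -€183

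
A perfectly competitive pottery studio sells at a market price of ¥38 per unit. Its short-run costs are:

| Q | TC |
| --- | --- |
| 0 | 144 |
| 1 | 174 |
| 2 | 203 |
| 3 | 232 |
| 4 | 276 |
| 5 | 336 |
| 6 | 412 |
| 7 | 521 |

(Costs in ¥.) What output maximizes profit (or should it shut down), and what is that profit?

Profit at each row (π = 38Q − TC): Q=0: -144; Q=1: -136; Q=2: -127; Q=3: -118; Q=4: -124; Q=5: -146; Q=6: -184; Q=7: -255.
Profit is maximized at Q = 3. AVC there is 88/3 = ¥29.33 ≤ P, so producing beats shutting down (which would give -¥144).

Q = 3; profit = -¥118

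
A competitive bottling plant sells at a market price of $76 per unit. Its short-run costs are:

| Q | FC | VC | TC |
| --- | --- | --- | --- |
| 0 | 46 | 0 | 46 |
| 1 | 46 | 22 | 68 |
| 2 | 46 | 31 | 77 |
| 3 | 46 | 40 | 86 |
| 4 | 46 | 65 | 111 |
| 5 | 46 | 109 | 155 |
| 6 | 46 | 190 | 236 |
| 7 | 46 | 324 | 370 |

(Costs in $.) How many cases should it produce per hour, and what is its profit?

Tabulate TR − TC: Q=0: -46; Q=1: 8; Q=2: 75; Q=3: 142; Q=4: 193; Q=5: 225; Q=6: 220; Q=7: 162.
Profit is maximized at Q = 5. AVC there is 109/5 = $21.80 ≤ P, so producing beats shutting down (which would give -$46).

Q = 5; profit = $225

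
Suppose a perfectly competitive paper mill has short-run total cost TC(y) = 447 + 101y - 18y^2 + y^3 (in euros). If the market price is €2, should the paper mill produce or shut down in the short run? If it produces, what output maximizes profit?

Variable cost is VC = 101y - 18y^2 + y^3, so AVC = VC/y = 101 - 18y + y^2 and MC = dTC/dy = 101 - 36y + 3y^2.
The AVC parabola has its vertex at y = 18/2 = 9, where AVC = 101 - 18·9 + 9^2 = €20.
Since P = €2 < min AVC = €20, price fails to cover variable cost at any output.
The firm minimizes its loss by shutting down and losing only its fixed cost of €447.

Shut down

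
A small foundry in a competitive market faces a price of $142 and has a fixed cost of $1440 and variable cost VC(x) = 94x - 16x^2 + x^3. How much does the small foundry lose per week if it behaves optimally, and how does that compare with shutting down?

AVC = 94 - 16x + x^2; min AVC = $30 at x = 8. Since P = $142 ≥ min AVC, the firm produces.
With MC = 94 - 32x + 3x^2, P = MC on the upward-sloping part at x* = 12.
TR = 142·12 = 1704. TC = 1440 + 552 = 1992. Profit = 1704 − 1992 = -$288.
Shutting down would mean losing the fixed cost of $1440, so operating at a loss of $288 is better by $1152.

Profit = -$288 at x = 12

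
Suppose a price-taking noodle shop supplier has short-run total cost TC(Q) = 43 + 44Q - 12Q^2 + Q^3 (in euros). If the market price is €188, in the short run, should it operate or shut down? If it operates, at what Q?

Variable cost is VC = 44Q - 12Q^2 + Q^3, so AVC = VC/Q = 44 - 12Q + Q^2 and MC = dTC/dQ = 44 - 24Q + 3Q^2.
The AVC parabola has its vertex at Q = 12/2 = 6, where AVC = 44 - 12·6 + 6^2 = €8.
Since P = €188 ≥ min AVC = €8, price covers variable cost and the firm should produce.
P = MC gives -144 - 24Q + 3Q^2 = 0, with roots -4 and 12. Take the larger (rising MC): Q* = 12.
Check: AVC at Q = 12 is €44 ≤ P, so revenue covers variable cost.
Profit = P·Q − TC = 188·12 − 571 = €1685.

Produce at Q = 12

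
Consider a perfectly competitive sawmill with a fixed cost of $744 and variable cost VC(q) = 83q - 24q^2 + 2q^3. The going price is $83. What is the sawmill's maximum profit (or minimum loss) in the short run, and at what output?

Profit = -$232 at q = 8

AVC = 83 - 24q + 2q^2 has its minimum $11 at q = 6; price $83 clears that bar, so the firm operates.
With MC = 83 - 48q + 6q^2, P = MC on the upward-sloping part at q* = 8.
TR = 83·8 = 664. TC = 744 + 152 = 896. Profit = 664 − 896 = -$232.
That loss of $232 beats the $744 the firm would lose by shutting down; producing recovers $512 of fixed cost.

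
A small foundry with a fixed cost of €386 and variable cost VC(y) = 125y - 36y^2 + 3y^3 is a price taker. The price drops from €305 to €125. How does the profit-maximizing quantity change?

AVC = 125 - 36y + 3y^2, minimized at y = 6 where min AVC = €17. MC = 125 - 72y + 9y^2.
With P = €305 above the shutdown price, P = MC gives y = 10.
At P = €125 ≥ min AVC, set P = MC: y = 8. The firm stays open but cuts output.

Output falls from 10 to 8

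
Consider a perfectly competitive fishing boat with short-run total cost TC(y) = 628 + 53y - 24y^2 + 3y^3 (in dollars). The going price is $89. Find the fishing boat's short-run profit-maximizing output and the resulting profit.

Profit = -$196 at y = 6

AVC = 53 - 24y + 3y^2 has its minimum $5 at y = 4; price $89 clears that bar, so the firm operates.
With MC = 53 - 48y + 9y^2, P = MC on the upward-sloping part at y* = 6.
TR = 89·6 = 534. TC = 628 + 102 = 730. Profit = 534 − 730 = -$196.
Shutting down would mean losing the fixed cost of $628, so operating at a loss of $196 is better by $432.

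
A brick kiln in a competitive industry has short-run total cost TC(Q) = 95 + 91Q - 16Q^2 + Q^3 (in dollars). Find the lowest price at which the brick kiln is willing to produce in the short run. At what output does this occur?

$27 per unit, at Q = 8

The firm shuts down when price falls below the minimum of average variable cost. AVC = VC/Q = 91 - 16Q + Q^2.
At the minimum of AVC, MC = AVC. MC = 91 - 32Q + 3Q^2; setting MC = AVC gives 2Q^2 - 16Q = 0, so Q = 8. min AVC = 27.
So the shutdown price is $27.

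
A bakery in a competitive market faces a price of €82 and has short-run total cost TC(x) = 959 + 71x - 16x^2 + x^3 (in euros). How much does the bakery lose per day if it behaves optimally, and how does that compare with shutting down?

AVC = 71 - 16x + x^2 has its minimum €7 at x = 8; price €82 clears that bar, so the firm operates.
With MC = 71 - 32x + 3x^2, P = MC on the upward-sloping part at x* = 11.
TR = 82·11 = 902. TC = 959 + 176 = 1135. Profit = 902 − 1135 = -€233.
Shutting down would mean losing the fixed cost of €959, so operating at a loss of €233 is better by €726.

Profit = -€233 at x = 11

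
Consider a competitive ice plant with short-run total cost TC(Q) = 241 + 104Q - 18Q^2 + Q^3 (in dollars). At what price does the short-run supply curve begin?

The shutdown price is the minimum of AVC. VC = 104Q - 18Q^2 + Q^3, so AVC = 104 - 18Q + Q^2.
At the minimum of AVC, MC = AVC. MC = 104 - 36Q + 3Q^2; setting MC = AVC gives 2Q^2 - 18Q = 0, so Q = 9. min AVC = 23.
For P < $23 the firm produces nothing.

$23 per unit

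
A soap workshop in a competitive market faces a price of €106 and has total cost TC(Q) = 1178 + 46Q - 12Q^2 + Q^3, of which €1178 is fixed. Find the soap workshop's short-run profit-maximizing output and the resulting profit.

Profit = -€378 at Q = 10

AVC = 46 - 12Q + Q^2 has its minimum €10 at Q = 6; price €106 clears that bar, so the firm operates.
With MC = 46 - 24Q + 3Q^2, P = MC on the upward-sloping part at Q* = 10.
TR = 106·10 = 1060. TC = 1178 + 260 = 1438. Profit = 1060 − 1438 = -€378.
Shutting down would mean losing the fixed cost of €1178, so operating at a loss of €378 is better by €800.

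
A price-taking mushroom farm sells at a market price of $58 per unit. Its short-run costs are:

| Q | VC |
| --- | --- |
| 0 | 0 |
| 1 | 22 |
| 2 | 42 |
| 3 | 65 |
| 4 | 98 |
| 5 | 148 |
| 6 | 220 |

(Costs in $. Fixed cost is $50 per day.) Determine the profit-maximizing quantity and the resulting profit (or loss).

Tabulate TR − TC: Q=0: -50; Q=1: -14; Q=2: 24; Q=3: 59; Q=4: 84; Q=5: 92; Q=6: 78.
Profit is maximized at Q = 5. AVC there is 148/5 = $29.60 ≤ P, so producing beats shutting down (which would give -$50).

Q = 5; profit = $92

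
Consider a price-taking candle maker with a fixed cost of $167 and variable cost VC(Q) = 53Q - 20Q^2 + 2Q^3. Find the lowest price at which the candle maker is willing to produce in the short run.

$3 per unit

Short-run supply begins at min AVC. From VC = 53Q - 20Q^2 + 2Q^3, AVC = 53 - 20Q + 2Q^2.
dAVC/dQ = -20 + 4Q = 0 gives Q = 5. min AVC = 53 - 20·5 + 2·5^2 = 3.
So the shutdown price is $3.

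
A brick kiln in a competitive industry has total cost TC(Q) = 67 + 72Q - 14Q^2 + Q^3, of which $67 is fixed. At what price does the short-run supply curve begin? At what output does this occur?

$23 per unit, at Q = 7

The firm shuts down when price falls below the minimum of average variable cost. AVC = VC/Q = 72 - 14Q + Q^2.
At the minimum of AVC, MC = AVC. MC = 72 - 28Q + 3Q^2; setting MC = AVC gives 2Q^2 - 14Q = 0, so Q = 7. min AVC = 23.
So the shutdown price is $23.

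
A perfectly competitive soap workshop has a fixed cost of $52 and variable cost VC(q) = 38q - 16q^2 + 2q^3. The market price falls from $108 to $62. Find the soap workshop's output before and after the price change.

Output falls from 7 to 6

AVC = 38 - 16q + 2q^2, minimized at q = 4 where min AVC = $6. MC = 38 - 32q + 6q^2.
At P = $108 ≥ min AVC, set P = MC on the rising branch: q = 7.
At P = $62 ≥ min AVC, set P = MC: q = 6. The firm stays open but cuts output.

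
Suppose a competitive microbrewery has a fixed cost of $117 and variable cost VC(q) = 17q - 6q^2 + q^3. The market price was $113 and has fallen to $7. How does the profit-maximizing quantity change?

Output falls from 8 to 0 (the firm shuts down)

MC = 17 - 12q + 3q^2; the shutdown threshold is min AVC = $8 (at q = 3).
At P = $113 ≥ min AVC, set P = MC on the rising branch: q = 8.
At P = $7 < min AVC = $8, price no longer covers variable cost at any output, so the firm shuts down: q = 0.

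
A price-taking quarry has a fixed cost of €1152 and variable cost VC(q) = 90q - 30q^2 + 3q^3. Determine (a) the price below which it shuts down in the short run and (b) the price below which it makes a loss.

Shutdown price = €15; break-even price = €186

Shutdown price = min AVC. AVC = 90 - 30q + 3q^2, with vertex at q = 5 and minimum €15.
ATC = 1152/q + 90 - 30q + 3q^2. Setting dATC/dq = −1152/q^2 − 30 + 6q = 0 gives q = 8 (since 6·8^3 − 30·8^2 = 1152).
min ATC = 1152/8 + 90 − 30·8 + 3·8^2 = €186. That is the break-even price.
Between these two prices the firm operates at a loss; above €186 it earns a profit.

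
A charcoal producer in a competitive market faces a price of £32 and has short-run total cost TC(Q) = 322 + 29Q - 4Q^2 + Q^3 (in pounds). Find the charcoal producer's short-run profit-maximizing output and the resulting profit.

Profit = -£304 at Q = 3

AVC = 29 - 4Q + Q^2 has its minimum £25 at Q = 2; price £32 clears that bar, so the firm operates.
MC = 29 - 8Q + 3Q^2. Setting P = MC and taking the root on the rising branch gives Q* = 3.
TR = 32·3 = 96. TC = 322 + 78 = 400. Profit = 96 − 400 = -£304.
By producing, the firm covers all variable cost plus £18 of fixed cost; shutting down would lose the full £322.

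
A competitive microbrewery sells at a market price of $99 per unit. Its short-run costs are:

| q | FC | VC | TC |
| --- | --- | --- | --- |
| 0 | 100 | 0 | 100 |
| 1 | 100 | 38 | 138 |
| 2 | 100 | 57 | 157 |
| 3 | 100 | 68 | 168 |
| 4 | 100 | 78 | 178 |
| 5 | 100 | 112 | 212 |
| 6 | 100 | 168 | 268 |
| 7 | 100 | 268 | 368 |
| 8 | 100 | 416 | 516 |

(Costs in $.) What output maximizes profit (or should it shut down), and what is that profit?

Profit at each row (π = 99q − TC): q=0: -100; q=1: -39; q=2: 41; q=3: 129; q=4: 218; q=5: 283; q=6: 326; q=7: 325; q=8: 276.
Profit is maximized at q = 6. AVC there is 168/6 = $28 ≤ P, so producing beats shutting down (which would give -$100).

q = 6; profit = $326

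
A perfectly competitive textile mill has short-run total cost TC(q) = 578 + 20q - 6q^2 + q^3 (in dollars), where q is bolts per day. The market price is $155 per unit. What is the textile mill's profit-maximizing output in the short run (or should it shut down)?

Variable cost is VC = 20q - 6q^2 + q^3, so AVC = VC/q = 20 - 6q + q^2 and MC = dTC/dq = 20 - 12q + 3q^2.
The AVC parabola has its vertex at q = 6/2 = 3, where AVC = 20 - 6·3 + 3^2 = $11.
Because $155 ≥ $11, revenue can cover variable cost; the firm operates.
P = MC gives -135 - 12q + 3q^2 = 0, with roots -5 and 9. Take the larger (rising MC): q* = 9.
Check: AVC at q = 9 is $47 ≤ P, so revenue covers variable cost.
Profit = P·q − TC = 155·9 − 1001 = $394.

Produce at q = 9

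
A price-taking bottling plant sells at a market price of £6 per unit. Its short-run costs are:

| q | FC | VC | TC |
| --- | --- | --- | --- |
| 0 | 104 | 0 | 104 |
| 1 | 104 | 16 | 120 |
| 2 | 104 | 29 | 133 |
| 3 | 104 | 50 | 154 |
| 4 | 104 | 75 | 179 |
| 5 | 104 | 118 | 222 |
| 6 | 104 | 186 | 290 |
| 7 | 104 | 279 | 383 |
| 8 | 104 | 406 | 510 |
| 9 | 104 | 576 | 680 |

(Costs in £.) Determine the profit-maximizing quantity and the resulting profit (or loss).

Tabulate TR − TC: q=0: -104; q=1: -114; q=2: -121; q=3: -136; q=4: -155; q=5: -192; q=6: -254; q=7: -341; q=8: -462; q=9: -626.
Profit is highest at q = 0. Equivalently, the lowest AVC in the table is 29/2 ≈ £14.50 at q = 2, and P = £6 falls below it — price never covers variable cost, so the firm shuts down and loses only its fixed cost.

q = 0 (shut down); profit = -£104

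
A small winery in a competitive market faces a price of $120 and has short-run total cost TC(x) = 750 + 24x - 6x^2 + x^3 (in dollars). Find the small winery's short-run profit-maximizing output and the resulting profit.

Profit = -$110 at x = 8

AVC = 24 - 6x + x^2; min AVC = $15 at x = 3. Since P = $120 ≥ min AVC, the firm produces.
MC = 24 - 12x + 3x^2. Setting P = MC and taking the root on the rising branch gives x* = 8.
TR = 120·8 = 960. TC = 750 + 320 = 1070. Profit = 960 − 1070 = -$110.
That loss of $110 beats the $750 the firm would lose by shutting down; producing recovers $640 of fixed cost.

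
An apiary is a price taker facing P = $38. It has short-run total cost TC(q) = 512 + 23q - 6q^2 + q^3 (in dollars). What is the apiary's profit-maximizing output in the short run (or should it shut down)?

Strip out fixed cost: VC = 23q - 6q^2 + q^3. Then AVC = 23 - 6q + q^2 and MC = 23 - 12q + 3q^2.
AVC hits its minimum where MC = AVC, at q = 3, giving min AVC = 23 - 6·3 + 3^2 = $14.
Because $38 ≥ $14, revenue can cover variable cost; the firm operates.
Set P = MC: 38 = 23 - 12q + 3q^2 → -15 - 12q + 3q^2 = 0. The roots are q = -1 and q = 5; the profit-maximizing output is on the rising part of MC, so q* = 5.
Check: AVC at q = 5 is $18 ≤ P, so revenue covers variable cost.
Profit = P·q − TC = 38·5 − 602 = -$412, a loss, but smaller than the $512 fixed cost the firm would lose by shutting down.

Produce at q = 5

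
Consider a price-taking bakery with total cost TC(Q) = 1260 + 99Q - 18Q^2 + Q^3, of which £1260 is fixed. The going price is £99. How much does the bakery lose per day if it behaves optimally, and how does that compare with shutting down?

AVC = 99 - 18Q + Q^2 has its minimum £18 at Q = 9; price £99 clears that bar, so the firm operates.
MC = 99 - 36Q + 3Q^2. Setting P = MC and taking the root on the rising branch gives Q* = 12.
TR = 99·12 = 1188. TC = 1260 + 324 = 1584. Profit = 1188 − 1584 = -£396.
Shutting down would mean losing the fixed cost of £1260, so operating at a loss of £396 is better by £864.

Profit = -£396 at Q = 12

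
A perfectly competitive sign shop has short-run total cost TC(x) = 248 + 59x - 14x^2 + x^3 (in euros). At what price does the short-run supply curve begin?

The shutdown price is the minimum of AVC. VC = 59x - 14x^2 + x^3, so AVC = 59 - 14x + x^2.
dAVC/dx = -14 + 2x = 0 gives x = 7. min AVC = 59 - 14·7 + 7^2 = 10.
So the shutdown price is €10.

€10 per unit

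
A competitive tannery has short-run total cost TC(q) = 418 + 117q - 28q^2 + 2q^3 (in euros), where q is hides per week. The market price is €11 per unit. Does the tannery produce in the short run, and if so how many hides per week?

Shut down

Variable cost is VC = 117q - 28q^2 + 2q^3, so AVC = VC/q = 117 - 28q + 2q^2 and MC = dTC/dq = 117 - 56q + 6q^2.
AVC hits its minimum where MC = AVC, at q = 7, giving min AVC = 117 - 28·7 + 2·7^2 = €19.
Since P = €11 < min AVC = €19, price fails to cover variable cost at any output.
Best response: produce nothing and absorb the €418 fixed cost.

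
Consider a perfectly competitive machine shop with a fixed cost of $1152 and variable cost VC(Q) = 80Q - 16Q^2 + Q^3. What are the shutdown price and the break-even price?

Shutdown price = min AVC. AVC = 80 - 16Q + Q^2, with vertex at Q = 8 and minimum $16.
ATC = 1152/Q + 80 - 16Q + Q^2. Setting dATC/dQ = −1152/Q^2 − 16 + 2Q = 0 gives Q = 12 (since 2·12^3 − 16·12^2 = 1152).
min ATC = 1152/12 + 80 − 16·12 + 12^2 = $128. That is the break-even price.
Between these two prices the firm operates at a loss; above $128 it earns a profit.

Shutdown price = $16; break-even price = $128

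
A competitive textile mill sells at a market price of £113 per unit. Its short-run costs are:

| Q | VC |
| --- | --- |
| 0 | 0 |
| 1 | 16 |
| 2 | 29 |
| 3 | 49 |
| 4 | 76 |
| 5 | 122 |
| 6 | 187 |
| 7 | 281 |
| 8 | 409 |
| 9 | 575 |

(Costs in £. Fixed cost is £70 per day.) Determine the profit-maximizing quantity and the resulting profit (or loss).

Profit at each row (π = 113Q − TC): Q=0: -70; Q=1: 27; Q=2: 127; Q=3: 220; Q=4: 306; Q=5: 373; Q=6: 421; Q=7: 440; Q=8: 425; Q=9: 372.
Profit is maximized at Q = 7. AVC there is 281/7 = £40.14 ≤ P, so producing beats shutting down (which would give -£70).

Q = 7; profit = £440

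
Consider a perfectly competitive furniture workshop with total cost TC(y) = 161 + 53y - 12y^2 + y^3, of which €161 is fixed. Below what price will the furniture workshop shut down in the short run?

The shutdown price is the minimum of AVC. VC = 53y - 12y^2 + y^3, so AVC = 53 - 12y + y^2.
At the minimum of AVC, MC = AVC. MC = 53 - 24y + 3y^2; setting MC = AVC gives 2y^2 - 12y = 0, so y = 6. min AVC = 17.
The firm shuts down for any P below €17.

€17 per unit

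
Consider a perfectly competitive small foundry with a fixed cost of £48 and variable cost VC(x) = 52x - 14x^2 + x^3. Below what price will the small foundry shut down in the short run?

£3 per unit

The firm shuts down when price falls below the minimum of average variable cost. AVC = VC/x = 52 - 14x + x^2.
At the minimum of AVC, MC = AVC. MC = 52 - 28x + 3x^2; setting MC = AVC gives 2x^2 - 14x = 0, so x = 7. min AVC = 3.
For P < £3 the firm produces nothing.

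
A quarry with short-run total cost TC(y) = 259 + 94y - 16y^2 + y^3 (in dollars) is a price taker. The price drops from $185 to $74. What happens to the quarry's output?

Output falls from 13 to 10

MC = 94 - 32y + 3y^2; the shutdown threshold is min AVC = $30 (at y = 8).
With P = $185 above the shutdown price, P = MC gives y = 13.
At P = $74 ≥ min AVC, set P = MC: y = 10. The firm stays open but cuts output.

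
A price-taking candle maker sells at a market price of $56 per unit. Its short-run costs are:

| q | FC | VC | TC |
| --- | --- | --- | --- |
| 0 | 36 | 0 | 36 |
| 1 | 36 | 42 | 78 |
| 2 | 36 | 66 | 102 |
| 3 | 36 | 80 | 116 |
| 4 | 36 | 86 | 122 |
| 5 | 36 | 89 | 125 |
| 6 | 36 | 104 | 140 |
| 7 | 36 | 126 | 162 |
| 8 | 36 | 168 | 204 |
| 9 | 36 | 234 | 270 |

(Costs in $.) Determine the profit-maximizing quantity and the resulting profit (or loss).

Profit at each row (π = 56q − TC): q=0: -36; q=1: -22; q=2: 10; q=3: 52; q=4: 102; q=5: 155; q=6: 196; q=7: 230; q=8: 244; q=9: 234.
Profit is maximized at q = 8. AVC there is 168/8 = $21 ≤ P, so producing beats shutting down (which would give -$36).

q = 8; profit = $244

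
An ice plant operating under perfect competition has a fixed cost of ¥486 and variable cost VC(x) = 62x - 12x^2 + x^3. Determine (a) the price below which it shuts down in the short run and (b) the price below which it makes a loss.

Shutdown price = ¥26; break-even price = ¥89

AVC = 62 - 12x + x^2; minimized at x = 6, giving min AVC = ¥26. That is the shutdown price.
ATC = 486/x + 62 - 12x + x^2. Setting dATC/dx = −486/x^2 − 12 + 2x = 0 gives x = 9 (since 2·9^3 − 12·9^2 = 486).
min ATC = 486/9 + 62 − 12·9 + 9^2 = ¥89. That is the break-even price.
Between these two prices the firm operates at a loss; above ¥89 it earns a profit.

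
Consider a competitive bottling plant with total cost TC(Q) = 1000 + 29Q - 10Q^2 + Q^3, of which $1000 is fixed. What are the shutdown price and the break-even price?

AVC = 29 - 10Q + Q^2; minimized at Q = 5, giving min AVC = $4. That is the shutdown price.
ATC = 1000/Q + 29 - 10Q + Q^2. Setting dATC/dQ = −1000/Q^2 − 10 + 2Q = 0 gives Q = 10 (since 2·10^3 − 10·10^2 = 1000).
min ATC = 1000/10 + 29 − 10·10 + 10^2 = $129. That is the break-even price.
For $4 ≤ P < $129 the firm produces at a loss; below $4 it shuts down.

Shutdown price = $4; break-even price = $129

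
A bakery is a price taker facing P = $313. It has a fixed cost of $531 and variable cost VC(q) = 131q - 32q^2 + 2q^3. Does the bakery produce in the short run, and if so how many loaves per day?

Strip out fixed cost: VC = 131q - 32q^2 + 2q^3. Then AVC = 131 - 32q + 2q^2 and MC = 131 - 64q + 6q^2.
The AVC parabola has its vertex at q = 32/4 = 8, where AVC = 131 - 32·8 + 2·8^2 = $3.
P = $313 exceeds min AVC = $3, so the firm stays open.
Set P = MC: 313 = 131 - 64q + 6q^2 → -182 - 64q + 6q^2 = 0. The roots are q = -7/3 and q = 13; the profit-maximizing output is on the rising part of MC, so q* = 13.
Check: AVC at q = 13 is $53 ≤ P, so revenue covers variable cost.
Profit = P·q − TC = 313·13 − 1220 = $2849.

Produce at q = 13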